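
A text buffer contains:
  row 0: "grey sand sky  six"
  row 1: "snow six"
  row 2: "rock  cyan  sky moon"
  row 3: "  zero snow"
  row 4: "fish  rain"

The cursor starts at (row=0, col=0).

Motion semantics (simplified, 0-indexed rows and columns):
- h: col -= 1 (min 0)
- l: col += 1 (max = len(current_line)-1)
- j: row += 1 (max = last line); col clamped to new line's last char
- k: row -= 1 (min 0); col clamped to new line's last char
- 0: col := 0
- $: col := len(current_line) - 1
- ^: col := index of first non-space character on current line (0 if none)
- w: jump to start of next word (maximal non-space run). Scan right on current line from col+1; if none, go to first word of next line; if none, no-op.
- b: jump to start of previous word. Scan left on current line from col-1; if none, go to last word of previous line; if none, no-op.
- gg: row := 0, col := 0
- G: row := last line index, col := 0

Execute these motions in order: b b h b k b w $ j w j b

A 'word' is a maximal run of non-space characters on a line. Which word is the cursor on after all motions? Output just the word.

Answer: moon

Derivation:
After 1 (b): row=0 col=0 char='g'
After 2 (b): row=0 col=0 char='g'
After 3 (h): row=0 col=0 char='g'
After 4 (b): row=0 col=0 char='g'
After 5 (k): row=0 col=0 char='g'
After 6 (b): row=0 col=0 char='g'
After 7 (w): row=0 col=5 char='s'
After 8 ($): row=0 col=17 char='x'
After 9 (j): row=1 col=7 char='x'
After 10 (w): row=2 col=0 char='r'
After 11 (j): row=3 col=0 char='_'
After 12 (b): row=2 col=16 char='m'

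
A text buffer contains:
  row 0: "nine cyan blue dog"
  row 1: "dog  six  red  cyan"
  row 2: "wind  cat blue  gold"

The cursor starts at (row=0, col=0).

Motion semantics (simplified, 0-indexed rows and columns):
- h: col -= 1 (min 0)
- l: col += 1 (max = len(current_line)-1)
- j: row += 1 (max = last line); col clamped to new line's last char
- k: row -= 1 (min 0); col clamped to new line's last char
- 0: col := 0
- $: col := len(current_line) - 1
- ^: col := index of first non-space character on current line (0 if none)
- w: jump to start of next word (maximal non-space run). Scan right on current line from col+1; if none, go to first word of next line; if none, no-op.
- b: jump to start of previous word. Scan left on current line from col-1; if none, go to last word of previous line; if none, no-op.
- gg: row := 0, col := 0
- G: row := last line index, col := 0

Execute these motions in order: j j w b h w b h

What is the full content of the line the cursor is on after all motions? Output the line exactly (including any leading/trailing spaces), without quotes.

Answer: wind  cat blue  gold

Derivation:
After 1 (j): row=1 col=0 char='d'
After 2 (j): row=2 col=0 char='w'
After 3 (w): row=2 col=6 char='c'
After 4 (b): row=2 col=0 char='w'
After 5 (h): row=2 col=0 char='w'
After 6 (w): row=2 col=6 char='c'
After 7 (b): row=2 col=0 char='w'
After 8 (h): row=2 col=0 char='w'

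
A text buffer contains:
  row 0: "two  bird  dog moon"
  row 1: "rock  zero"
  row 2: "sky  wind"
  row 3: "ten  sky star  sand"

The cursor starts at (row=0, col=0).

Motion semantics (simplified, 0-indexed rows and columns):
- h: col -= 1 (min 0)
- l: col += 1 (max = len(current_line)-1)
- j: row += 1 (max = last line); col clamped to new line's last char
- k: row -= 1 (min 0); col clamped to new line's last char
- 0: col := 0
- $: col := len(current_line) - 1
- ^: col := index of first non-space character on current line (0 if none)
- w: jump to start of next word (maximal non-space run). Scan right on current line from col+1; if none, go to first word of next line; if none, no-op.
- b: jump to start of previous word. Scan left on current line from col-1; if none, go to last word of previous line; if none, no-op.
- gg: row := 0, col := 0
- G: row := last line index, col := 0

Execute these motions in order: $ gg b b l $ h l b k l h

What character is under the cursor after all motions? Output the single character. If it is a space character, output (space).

Answer: m

Derivation:
After 1 ($): row=0 col=18 char='n'
After 2 (gg): row=0 col=0 char='t'
After 3 (b): row=0 col=0 char='t'
After 4 (b): row=0 col=0 char='t'
After 5 (l): row=0 col=1 char='w'
After 6 ($): row=0 col=18 char='n'
After 7 (h): row=0 col=17 char='o'
After 8 (l): row=0 col=18 char='n'
After 9 (b): row=0 col=15 char='m'
After 10 (k): row=0 col=15 char='m'
After 11 (l): row=0 col=16 char='o'
After 12 (h): row=0 col=15 char='m'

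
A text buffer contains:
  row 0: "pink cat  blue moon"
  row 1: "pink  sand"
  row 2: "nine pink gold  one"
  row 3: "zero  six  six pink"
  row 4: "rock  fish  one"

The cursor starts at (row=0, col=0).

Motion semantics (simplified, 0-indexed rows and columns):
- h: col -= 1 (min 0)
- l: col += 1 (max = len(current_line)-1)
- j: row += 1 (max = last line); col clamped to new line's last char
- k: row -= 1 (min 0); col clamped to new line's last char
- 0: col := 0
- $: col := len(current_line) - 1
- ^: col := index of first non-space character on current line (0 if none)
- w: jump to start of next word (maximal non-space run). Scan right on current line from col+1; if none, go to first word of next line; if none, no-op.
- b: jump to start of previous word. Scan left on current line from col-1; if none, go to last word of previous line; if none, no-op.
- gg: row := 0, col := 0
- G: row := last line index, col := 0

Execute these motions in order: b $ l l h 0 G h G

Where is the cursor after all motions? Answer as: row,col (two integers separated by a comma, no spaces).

Answer: 4,0

Derivation:
After 1 (b): row=0 col=0 char='p'
After 2 ($): row=0 col=18 char='n'
After 3 (l): row=0 col=18 char='n'
After 4 (l): row=0 col=18 char='n'
After 5 (h): row=0 col=17 char='o'
After 6 (0): row=0 col=0 char='p'
After 7 (G): row=4 col=0 char='r'
After 8 (h): row=4 col=0 char='r'
After 9 (G): row=4 col=0 char='r'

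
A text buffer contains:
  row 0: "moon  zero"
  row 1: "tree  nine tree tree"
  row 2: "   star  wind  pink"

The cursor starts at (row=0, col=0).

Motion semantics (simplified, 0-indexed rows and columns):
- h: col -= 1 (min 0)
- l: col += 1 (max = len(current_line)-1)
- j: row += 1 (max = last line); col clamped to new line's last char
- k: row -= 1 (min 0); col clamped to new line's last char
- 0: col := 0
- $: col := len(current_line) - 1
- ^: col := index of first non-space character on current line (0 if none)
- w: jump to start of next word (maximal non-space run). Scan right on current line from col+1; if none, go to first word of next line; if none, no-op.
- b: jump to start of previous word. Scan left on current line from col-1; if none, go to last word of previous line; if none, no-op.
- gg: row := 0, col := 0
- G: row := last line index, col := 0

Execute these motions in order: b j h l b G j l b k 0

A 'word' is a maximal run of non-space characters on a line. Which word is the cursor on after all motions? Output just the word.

After 1 (b): row=0 col=0 char='m'
After 2 (j): row=1 col=0 char='t'
After 3 (h): row=1 col=0 char='t'
After 4 (l): row=1 col=1 char='r'
After 5 (b): row=1 col=0 char='t'
After 6 (G): row=2 col=0 char='_'
After 7 (j): row=2 col=0 char='_'
After 8 (l): row=2 col=1 char='_'
After 9 (b): row=1 col=16 char='t'
After 10 (k): row=0 col=9 char='o'
After 11 (0): row=0 col=0 char='m'

Answer: moon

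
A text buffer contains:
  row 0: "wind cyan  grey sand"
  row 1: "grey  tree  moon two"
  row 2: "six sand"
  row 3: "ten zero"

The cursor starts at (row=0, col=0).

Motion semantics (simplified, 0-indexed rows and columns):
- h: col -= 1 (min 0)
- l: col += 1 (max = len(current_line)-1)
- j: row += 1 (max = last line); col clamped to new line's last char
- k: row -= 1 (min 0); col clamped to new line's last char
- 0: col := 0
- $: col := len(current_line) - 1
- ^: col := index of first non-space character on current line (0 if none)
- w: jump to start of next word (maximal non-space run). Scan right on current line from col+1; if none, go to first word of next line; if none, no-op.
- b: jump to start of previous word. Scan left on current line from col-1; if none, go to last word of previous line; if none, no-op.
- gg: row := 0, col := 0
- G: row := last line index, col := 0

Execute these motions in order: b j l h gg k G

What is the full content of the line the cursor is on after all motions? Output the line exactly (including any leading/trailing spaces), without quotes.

Answer: ten zero

Derivation:
After 1 (b): row=0 col=0 char='w'
After 2 (j): row=1 col=0 char='g'
After 3 (l): row=1 col=1 char='r'
After 4 (h): row=1 col=0 char='g'
After 5 (gg): row=0 col=0 char='w'
After 6 (k): row=0 col=0 char='w'
After 7 (G): row=3 col=0 char='t'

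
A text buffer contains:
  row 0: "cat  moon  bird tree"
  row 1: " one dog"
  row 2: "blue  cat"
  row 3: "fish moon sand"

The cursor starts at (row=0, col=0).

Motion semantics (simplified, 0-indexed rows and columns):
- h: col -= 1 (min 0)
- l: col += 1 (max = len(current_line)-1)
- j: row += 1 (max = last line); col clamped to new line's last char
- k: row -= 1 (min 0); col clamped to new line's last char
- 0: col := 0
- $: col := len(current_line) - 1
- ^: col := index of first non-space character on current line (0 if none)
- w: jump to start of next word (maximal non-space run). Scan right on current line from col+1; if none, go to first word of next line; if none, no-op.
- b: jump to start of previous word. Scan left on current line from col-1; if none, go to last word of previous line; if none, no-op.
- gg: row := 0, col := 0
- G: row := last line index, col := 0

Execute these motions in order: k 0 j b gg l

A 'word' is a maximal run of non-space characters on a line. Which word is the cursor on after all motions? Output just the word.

After 1 (k): row=0 col=0 char='c'
After 2 (0): row=0 col=0 char='c'
After 3 (j): row=1 col=0 char='_'
After 4 (b): row=0 col=16 char='t'
After 5 (gg): row=0 col=0 char='c'
After 6 (l): row=0 col=1 char='a'

Answer: cat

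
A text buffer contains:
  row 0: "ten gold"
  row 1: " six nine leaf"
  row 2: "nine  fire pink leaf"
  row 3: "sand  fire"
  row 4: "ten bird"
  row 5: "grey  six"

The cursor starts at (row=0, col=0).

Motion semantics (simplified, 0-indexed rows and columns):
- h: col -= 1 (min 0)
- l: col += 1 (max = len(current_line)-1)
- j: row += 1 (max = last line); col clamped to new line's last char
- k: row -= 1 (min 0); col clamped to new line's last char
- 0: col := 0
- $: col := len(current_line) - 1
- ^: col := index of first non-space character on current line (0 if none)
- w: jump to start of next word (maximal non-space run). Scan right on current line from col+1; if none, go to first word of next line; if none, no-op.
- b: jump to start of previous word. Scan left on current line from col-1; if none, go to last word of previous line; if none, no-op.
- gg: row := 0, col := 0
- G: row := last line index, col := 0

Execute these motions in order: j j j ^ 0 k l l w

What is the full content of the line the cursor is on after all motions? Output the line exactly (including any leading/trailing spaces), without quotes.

After 1 (j): row=1 col=0 char='_'
After 2 (j): row=2 col=0 char='n'
After 3 (j): row=3 col=0 char='s'
After 4 (^): row=3 col=0 char='s'
After 5 (0): row=3 col=0 char='s'
After 6 (k): row=2 col=0 char='n'
After 7 (l): row=2 col=1 char='i'
After 8 (l): row=2 col=2 char='n'
After 9 (w): row=2 col=6 char='f'

Answer: nine  fire pink leaf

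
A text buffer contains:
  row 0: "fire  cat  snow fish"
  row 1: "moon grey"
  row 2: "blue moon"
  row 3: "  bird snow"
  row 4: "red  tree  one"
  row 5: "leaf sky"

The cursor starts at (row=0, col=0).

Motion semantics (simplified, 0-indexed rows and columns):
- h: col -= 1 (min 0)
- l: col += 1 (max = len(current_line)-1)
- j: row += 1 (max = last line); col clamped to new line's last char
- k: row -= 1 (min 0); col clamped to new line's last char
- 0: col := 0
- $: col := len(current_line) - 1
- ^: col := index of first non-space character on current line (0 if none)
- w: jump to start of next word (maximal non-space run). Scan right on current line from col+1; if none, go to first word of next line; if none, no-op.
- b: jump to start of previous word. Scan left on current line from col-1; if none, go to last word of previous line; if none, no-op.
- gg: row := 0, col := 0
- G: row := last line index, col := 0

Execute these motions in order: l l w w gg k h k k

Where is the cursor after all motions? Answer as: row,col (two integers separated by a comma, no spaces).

After 1 (l): row=0 col=1 char='i'
After 2 (l): row=0 col=2 char='r'
After 3 (w): row=0 col=6 char='c'
After 4 (w): row=0 col=11 char='s'
After 5 (gg): row=0 col=0 char='f'
After 6 (k): row=0 col=0 char='f'
After 7 (h): row=0 col=0 char='f'
After 8 (k): row=0 col=0 char='f'
After 9 (k): row=0 col=0 char='f'

Answer: 0,0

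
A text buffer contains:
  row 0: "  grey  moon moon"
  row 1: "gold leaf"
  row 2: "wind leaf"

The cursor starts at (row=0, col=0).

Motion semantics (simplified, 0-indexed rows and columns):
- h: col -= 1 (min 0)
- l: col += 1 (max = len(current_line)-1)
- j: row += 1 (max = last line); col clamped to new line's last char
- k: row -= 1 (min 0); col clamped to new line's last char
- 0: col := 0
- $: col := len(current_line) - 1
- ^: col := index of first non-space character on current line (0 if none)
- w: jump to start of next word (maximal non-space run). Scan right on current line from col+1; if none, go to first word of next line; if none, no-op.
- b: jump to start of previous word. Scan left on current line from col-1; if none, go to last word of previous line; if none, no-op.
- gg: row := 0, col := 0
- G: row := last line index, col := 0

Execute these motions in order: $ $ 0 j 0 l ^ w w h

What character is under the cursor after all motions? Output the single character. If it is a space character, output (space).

Answer: w

Derivation:
After 1 ($): row=0 col=16 char='n'
After 2 ($): row=0 col=16 char='n'
After 3 (0): row=0 col=0 char='_'
After 4 (j): row=1 col=0 char='g'
After 5 (0): row=1 col=0 char='g'
After 6 (l): row=1 col=1 char='o'
After 7 (^): row=1 col=0 char='g'
After 8 (w): row=1 col=5 char='l'
After 9 (w): row=2 col=0 char='w'
After 10 (h): row=2 col=0 char='w'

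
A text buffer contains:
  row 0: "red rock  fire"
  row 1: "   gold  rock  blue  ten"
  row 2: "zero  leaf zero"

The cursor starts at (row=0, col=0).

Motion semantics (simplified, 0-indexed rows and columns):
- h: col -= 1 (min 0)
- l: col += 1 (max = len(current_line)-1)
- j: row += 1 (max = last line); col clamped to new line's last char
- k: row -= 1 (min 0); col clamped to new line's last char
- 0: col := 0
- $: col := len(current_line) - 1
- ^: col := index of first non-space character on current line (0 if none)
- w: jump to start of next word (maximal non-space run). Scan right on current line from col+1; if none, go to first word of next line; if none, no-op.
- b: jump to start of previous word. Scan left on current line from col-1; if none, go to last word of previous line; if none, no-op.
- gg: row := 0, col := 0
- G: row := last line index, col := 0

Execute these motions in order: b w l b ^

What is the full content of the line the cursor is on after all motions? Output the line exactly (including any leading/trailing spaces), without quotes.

Answer: red rock  fire

Derivation:
After 1 (b): row=0 col=0 char='r'
After 2 (w): row=0 col=4 char='r'
After 3 (l): row=0 col=5 char='o'
After 4 (b): row=0 col=4 char='r'
After 5 (^): row=0 col=0 char='r'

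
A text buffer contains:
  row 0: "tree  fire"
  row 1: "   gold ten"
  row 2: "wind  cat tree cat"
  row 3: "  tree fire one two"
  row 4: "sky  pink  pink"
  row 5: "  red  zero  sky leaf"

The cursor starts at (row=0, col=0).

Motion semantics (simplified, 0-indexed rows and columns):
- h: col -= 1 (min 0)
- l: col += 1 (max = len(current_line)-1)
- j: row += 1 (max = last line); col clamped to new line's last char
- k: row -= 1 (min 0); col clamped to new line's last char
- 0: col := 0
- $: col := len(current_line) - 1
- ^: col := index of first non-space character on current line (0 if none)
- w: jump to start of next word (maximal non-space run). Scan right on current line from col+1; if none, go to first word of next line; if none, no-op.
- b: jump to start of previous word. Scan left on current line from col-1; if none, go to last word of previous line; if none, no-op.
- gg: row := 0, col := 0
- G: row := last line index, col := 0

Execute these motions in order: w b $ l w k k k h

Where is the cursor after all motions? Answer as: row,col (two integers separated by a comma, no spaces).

After 1 (w): row=0 col=6 char='f'
After 2 (b): row=0 col=0 char='t'
After 3 ($): row=0 col=9 char='e'
After 4 (l): row=0 col=9 char='e'
After 5 (w): row=1 col=3 char='g'
After 6 (k): row=0 col=3 char='e'
After 7 (k): row=0 col=3 char='e'
After 8 (k): row=0 col=3 char='e'
After 9 (h): row=0 col=2 char='e'

Answer: 0,2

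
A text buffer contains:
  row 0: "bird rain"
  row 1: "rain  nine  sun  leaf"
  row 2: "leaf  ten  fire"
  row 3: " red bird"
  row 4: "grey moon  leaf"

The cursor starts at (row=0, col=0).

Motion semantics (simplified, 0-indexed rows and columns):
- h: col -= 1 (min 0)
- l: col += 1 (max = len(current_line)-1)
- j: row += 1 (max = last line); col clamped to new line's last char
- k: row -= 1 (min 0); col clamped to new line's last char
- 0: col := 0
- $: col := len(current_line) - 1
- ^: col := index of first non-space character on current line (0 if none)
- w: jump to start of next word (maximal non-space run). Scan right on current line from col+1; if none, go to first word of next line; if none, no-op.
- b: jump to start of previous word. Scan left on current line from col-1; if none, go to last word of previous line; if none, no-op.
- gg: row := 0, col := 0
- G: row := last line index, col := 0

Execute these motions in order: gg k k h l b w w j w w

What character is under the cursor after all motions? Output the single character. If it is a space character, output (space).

After 1 (gg): row=0 col=0 char='b'
After 2 (k): row=0 col=0 char='b'
After 3 (k): row=0 col=0 char='b'
After 4 (h): row=0 col=0 char='b'
After 5 (l): row=0 col=1 char='i'
After 6 (b): row=0 col=0 char='b'
After 7 (w): row=0 col=5 char='r'
After 8 (w): row=1 col=0 char='r'
After 9 (j): row=2 col=0 char='l'
After 10 (w): row=2 col=6 char='t'
After 11 (w): row=2 col=11 char='f'

Answer: f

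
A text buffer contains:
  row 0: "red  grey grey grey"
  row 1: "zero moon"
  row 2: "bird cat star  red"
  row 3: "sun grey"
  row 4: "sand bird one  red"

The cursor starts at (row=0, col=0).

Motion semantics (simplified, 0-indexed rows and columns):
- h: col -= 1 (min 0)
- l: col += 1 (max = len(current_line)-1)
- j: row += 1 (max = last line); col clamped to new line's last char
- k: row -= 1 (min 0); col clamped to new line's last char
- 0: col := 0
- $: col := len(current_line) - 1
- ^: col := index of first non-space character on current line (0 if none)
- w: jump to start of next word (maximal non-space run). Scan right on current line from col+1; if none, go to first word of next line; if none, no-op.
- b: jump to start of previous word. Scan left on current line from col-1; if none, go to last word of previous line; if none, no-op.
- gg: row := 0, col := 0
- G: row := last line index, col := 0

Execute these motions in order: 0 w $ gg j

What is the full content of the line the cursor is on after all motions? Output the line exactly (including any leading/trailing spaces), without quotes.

Answer: zero moon

Derivation:
After 1 (0): row=0 col=0 char='r'
After 2 (w): row=0 col=5 char='g'
After 3 ($): row=0 col=18 char='y'
After 4 (gg): row=0 col=0 char='r'
After 5 (j): row=1 col=0 char='z'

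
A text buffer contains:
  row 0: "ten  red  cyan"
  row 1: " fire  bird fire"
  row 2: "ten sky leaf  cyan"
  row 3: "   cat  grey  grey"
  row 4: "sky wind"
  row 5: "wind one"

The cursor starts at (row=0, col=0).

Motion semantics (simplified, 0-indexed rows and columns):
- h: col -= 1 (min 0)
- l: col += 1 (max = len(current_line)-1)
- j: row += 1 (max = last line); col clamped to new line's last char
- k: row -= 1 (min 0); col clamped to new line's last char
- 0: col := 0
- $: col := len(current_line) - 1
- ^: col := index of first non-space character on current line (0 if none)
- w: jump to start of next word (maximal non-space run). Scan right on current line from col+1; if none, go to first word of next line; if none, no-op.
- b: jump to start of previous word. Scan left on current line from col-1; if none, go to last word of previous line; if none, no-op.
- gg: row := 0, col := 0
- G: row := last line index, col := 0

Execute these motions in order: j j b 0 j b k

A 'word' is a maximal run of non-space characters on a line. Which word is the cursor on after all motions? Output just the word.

Answer: cyan

Derivation:
After 1 (j): row=1 col=0 char='_'
After 2 (j): row=2 col=0 char='t'
After 3 (b): row=1 col=12 char='f'
After 4 (0): row=1 col=0 char='_'
After 5 (j): row=2 col=0 char='t'
After 6 (b): row=1 col=12 char='f'
After 7 (k): row=0 col=12 char='a'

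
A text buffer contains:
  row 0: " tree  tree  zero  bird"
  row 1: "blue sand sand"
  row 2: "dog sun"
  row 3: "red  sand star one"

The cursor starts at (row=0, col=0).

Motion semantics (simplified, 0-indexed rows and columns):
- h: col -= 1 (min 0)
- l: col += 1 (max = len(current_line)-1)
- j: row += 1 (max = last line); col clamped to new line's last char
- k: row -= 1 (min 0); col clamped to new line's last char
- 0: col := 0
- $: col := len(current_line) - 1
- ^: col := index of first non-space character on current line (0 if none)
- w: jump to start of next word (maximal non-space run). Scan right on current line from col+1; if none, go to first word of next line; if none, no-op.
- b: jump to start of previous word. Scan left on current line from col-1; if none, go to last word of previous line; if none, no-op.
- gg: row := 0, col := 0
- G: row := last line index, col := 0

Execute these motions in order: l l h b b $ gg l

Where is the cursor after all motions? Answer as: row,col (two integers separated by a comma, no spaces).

After 1 (l): row=0 col=1 char='t'
After 2 (l): row=0 col=2 char='r'
After 3 (h): row=0 col=1 char='t'
After 4 (b): row=0 col=1 char='t'
After 5 (b): row=0 col=1 char='t'
After 6 ($): row=0 col=22 char='d'
After 7 (gg): row=0 col=0 char='_'
After 8 (l): row=0 col=1 char='t'

Answer: 0,1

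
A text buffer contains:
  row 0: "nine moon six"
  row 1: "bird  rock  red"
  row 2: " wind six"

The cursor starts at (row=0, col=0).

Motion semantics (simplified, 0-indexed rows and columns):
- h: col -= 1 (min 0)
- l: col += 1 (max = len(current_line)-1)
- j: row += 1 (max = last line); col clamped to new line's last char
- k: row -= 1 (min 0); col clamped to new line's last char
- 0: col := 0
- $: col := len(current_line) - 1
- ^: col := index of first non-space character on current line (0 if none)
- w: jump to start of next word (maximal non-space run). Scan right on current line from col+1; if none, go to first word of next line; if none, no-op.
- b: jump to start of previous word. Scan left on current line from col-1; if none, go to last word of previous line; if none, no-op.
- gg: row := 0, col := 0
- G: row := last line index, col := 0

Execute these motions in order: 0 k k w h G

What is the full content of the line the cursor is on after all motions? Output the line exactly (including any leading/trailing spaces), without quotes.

Answer:  wind six

Derivation:
After 1 (0): row=0 col=0 char='n'
After 2 (k): row=0 col=0 char='n'
After 3 (k): row=0 col=0 char='n'
After 4 (w): row=0 col=5 char='m'
After 5 (h): row=0 col=4 char='_'
After 6 (G): row=2 col=0 char='_'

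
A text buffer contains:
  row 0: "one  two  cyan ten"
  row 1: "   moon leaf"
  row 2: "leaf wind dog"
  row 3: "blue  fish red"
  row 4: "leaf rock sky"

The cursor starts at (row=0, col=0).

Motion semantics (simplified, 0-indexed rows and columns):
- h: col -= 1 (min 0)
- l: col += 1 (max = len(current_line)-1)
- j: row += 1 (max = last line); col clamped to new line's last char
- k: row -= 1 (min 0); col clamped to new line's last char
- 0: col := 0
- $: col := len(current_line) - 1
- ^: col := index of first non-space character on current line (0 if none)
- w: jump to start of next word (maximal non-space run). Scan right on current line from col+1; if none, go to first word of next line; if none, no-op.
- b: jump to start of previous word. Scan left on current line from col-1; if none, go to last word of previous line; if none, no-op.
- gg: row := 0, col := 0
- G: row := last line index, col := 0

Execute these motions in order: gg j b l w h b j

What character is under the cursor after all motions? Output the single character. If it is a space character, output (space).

After 1 (gg): row=0 col=0 char='o'
After 2 (j): row=1 col=0 char='_'
After 3 (b): row=0 col=15 char='t'
After 4 (l): row=0 col=16 char='e'
After 5 (w): row=1 col=3 char='m'
After 6 (h): row=1 col=2 char='_'
After 7 (b): row=0 col=15 char='t'
After 8 (j): row=1 col=11 char='f'

Answer: f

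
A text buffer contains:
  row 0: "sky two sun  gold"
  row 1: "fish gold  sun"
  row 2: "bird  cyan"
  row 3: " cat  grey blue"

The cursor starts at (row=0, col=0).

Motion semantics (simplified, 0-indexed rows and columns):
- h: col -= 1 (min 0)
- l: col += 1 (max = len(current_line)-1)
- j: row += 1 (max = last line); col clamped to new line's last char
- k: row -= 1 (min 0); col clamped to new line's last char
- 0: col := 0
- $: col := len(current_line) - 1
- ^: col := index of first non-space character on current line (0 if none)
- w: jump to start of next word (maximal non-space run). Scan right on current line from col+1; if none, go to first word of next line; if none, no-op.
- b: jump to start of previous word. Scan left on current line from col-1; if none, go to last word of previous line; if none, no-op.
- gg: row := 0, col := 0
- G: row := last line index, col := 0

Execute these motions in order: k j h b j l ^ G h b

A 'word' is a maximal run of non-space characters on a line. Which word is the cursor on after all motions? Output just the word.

After 1 (k): row=0 col=0 char='s'
After 2 (j): row=1 col=0 char='f'
After 3 (h): row=1 col=0 char='f'
After 4 (b): row=0 col=13 char='g'
After 5 (j): row=1 col=13 char='n'
After 6 (l): row=1 col=13 char='n'
After 7 (^): row=1 col=0 char='f'
After 8 (G): row=3 col=0 char='_'
After 9 (h): row=3 col=0 char='_'
After 10 (b): row=2 col=6 char='c'

Answer: cyan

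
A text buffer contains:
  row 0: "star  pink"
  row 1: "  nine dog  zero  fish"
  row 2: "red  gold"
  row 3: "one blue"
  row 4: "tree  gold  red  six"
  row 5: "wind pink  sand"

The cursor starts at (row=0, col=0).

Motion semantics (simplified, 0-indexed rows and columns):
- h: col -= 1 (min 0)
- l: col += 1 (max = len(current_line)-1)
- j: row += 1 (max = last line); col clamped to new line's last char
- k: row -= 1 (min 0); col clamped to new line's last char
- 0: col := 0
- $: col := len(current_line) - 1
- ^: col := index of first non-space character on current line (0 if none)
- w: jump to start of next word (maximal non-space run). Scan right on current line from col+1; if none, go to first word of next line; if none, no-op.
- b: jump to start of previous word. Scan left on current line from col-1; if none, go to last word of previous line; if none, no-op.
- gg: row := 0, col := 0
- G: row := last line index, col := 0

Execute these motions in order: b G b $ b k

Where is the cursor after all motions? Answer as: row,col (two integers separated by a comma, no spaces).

After 1 (b): row=0 col=0 char='s'
After 2 (G): row=5 col=0 char='w'
After 3 (b): row=4 col=17 char='s'
After 4 ($): row=4 col=19 char='x'
After 5 (b): row=4 col=17 char='s'
After 6 (k): row=3 col=7 char='e'

Answer: 3,7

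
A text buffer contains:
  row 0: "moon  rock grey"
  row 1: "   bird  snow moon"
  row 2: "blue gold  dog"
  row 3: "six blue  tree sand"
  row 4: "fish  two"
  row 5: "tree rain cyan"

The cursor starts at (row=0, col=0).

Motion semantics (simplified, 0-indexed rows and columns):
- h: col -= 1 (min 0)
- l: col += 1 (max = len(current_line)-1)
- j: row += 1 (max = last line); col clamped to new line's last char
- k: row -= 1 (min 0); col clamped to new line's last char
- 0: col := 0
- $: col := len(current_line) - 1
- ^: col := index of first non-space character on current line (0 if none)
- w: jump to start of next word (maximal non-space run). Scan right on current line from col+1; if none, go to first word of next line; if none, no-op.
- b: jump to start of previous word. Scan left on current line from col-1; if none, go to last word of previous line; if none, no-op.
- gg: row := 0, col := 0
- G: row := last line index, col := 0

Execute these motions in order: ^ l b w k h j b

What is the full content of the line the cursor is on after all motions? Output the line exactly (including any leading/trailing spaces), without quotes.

Answer:    bird  snow moon

Derivation:
After 1 (^): row=0 col=0 char='m'
After 2 (l): row=0 col=1 char='o'
After 3 (b): row=0 col=0 char='m'
After 4 (w): row=0 col=6 char='r'
After 5 (k): row=0 col=6 char='r'
After 6 (h): row=0 col=5 char='_'
After 7 (j): row=1 col=5 char='r'
After 8 (b): row=1 col=3 char='b'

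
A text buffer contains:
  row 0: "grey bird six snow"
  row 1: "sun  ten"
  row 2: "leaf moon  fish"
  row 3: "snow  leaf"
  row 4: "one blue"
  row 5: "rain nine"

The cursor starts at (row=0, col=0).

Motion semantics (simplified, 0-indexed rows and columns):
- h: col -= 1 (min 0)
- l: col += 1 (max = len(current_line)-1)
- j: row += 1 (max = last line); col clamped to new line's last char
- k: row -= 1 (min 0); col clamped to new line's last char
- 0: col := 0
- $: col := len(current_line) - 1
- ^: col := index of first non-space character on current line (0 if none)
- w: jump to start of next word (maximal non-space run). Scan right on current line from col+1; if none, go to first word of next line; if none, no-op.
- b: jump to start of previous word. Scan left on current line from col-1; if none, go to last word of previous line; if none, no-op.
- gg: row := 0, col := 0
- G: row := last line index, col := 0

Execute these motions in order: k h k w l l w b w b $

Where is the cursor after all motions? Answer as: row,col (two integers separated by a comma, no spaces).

Answer: 0,17

Derivation:
After 1 (k): row=0 col=0 char='g'
After 2 (h): row=0 col=0 char='g'
After 3 (k): row=0 col=0 char='g'
After 4 (w): row=0 col=5 char='b'
After 5 (l): row=0 col=6 char='i'
After 6 (l): row=0 col=7 char='r'
After 7 (w): row=0 col=10 char='s'
After 8 (b): row=0 col=5 char='b'
After 9 (w): row=0 col=10 char='s'
After 10 (b): row=0 col=5 char='b'
After 11 ($): row=0 col=17 char='w'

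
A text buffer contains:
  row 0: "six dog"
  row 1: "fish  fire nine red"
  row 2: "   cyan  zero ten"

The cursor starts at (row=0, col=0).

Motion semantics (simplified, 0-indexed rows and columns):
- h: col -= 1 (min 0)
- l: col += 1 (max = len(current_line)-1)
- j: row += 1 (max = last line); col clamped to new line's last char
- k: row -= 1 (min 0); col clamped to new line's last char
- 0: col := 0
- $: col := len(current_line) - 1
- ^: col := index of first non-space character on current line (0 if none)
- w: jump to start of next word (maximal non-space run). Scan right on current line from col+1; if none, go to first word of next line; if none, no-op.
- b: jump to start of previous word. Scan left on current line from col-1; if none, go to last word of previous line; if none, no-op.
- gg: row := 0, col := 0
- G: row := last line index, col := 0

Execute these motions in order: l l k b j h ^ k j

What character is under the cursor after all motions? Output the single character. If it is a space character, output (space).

Answer: f

Derivation:
After 1 (l): row=0 col=1 char='i'
After 2 (l): row=0 col=2 char='x'
After 3 (k): row=0 col=2 char='x'
After 4 (b): row=0 col=0 char='s'
After 5 (j): row=1 col=0 char='f'
After 6 (h): row=1 col=0 char='f'
After 7 (^): row=1 col=0 char='f'
After 8 (k): row=0 col=0 char='s'
After 9 (j): row=1 col=0 char='f'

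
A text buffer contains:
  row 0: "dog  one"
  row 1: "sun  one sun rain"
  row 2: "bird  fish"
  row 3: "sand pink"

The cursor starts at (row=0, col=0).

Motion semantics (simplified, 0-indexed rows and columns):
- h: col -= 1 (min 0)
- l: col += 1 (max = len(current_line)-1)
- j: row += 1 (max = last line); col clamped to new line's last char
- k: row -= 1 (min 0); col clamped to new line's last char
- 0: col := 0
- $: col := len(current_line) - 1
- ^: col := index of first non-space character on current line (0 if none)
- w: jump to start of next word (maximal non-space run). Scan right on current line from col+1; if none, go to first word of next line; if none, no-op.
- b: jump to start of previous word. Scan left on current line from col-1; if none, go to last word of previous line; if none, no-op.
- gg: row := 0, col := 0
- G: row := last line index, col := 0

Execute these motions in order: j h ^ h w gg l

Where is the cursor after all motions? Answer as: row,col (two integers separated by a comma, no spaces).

Answer: 0,1

Derivation:
After 1 (j): row=1 col=0 char='s'
After 2 (h): row=1 col=0 char='s'
After 3 (^): row=1 col=0 char='s'
After 4 (h): row=1 col=0 char='s'
After 5 (w): row=1 col=5 char='o'
After 6 (gg): row=0 col=0 char='d'
After 7 (l): row=0 col=1 char='o'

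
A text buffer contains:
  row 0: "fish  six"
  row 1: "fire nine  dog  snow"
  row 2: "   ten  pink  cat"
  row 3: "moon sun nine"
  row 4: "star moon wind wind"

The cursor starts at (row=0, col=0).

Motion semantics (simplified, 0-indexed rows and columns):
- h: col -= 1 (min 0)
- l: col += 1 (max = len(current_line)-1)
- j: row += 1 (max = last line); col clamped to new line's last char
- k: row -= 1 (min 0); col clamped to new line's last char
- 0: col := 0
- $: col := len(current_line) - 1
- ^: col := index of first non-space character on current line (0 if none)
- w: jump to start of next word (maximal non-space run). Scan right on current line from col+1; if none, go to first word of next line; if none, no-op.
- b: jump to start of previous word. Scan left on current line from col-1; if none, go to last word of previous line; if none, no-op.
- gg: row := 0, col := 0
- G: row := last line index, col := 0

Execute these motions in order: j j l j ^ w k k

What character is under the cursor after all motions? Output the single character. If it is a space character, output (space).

Answer: n

Derivation:
After 1 (j): row=1 col=0 char='f'
After 2 (j): row=2 col=0 char='_'
After 3 (l): row=2 col=1 char='_'
After 4 (j): row=3 col=1 char='o'
After 5 (^): row=3 col=0 char='m'
After 6 (w): row=3 col=5 char='s'
After 7 (k): row=2 col=5 char='n'
After 8 (k): row=1 col=5 char='n'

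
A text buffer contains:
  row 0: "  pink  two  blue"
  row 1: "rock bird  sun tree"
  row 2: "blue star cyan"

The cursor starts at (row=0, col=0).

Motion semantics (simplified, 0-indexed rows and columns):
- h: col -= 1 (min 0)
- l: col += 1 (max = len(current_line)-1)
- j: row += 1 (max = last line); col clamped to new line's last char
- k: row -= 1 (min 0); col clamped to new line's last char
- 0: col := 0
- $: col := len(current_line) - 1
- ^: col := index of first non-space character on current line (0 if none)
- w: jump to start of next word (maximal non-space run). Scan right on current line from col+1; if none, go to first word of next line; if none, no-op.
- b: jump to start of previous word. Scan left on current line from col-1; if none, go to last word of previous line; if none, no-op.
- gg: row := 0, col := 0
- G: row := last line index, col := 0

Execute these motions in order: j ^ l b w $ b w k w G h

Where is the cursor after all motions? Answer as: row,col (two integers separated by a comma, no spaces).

Answer: 2,0

Derivation:
After 1 (j): row=1 col=0 char='r'
After 2 (^): row=1 col=0 char='r'
After 3 (l): row=1 col=1 char='o'
After 4 (b): row=1 col=0 char='r'
After 5 (w): row=1 col=5 char='b'
After 6 ($): row=1 col=18 char='e'
After 7 (b): row=1 col=15 char='t'
After 8 (w): row=2 col=0 char='b'
After 9 (k): row=1 col=0 char='r'
After 10 (w): row=1 col=5 char='b'
After 11 (G): row=2 col=0 char='b'
After 12 (h): row=2 col=0 char='b'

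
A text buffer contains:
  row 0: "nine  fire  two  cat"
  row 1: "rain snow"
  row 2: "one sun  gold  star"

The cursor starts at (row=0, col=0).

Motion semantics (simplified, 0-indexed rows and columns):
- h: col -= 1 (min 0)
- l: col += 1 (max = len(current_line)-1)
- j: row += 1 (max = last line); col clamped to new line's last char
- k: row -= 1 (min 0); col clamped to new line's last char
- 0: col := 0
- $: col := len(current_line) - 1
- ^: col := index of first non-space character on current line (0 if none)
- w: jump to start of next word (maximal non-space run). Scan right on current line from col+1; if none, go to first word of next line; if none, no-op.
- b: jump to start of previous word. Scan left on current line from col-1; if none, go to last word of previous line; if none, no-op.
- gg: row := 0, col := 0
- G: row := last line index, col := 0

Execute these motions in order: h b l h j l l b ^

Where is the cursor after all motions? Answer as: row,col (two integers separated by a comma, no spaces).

Answer: 1,0

Derivation:
After 1 (h): row=0 col=0 char='n'
After 2 (b): row=0 col=0 char='n'
After 3 (l): row=0 col=1 char='i'
After 4 (h): row=0 col=0 char='n'
After 5 (j): row=1 col=0 char='r'
After 6 (l): row=1 col=1 char='a'
After 7 (l): row=1 col=2 char='i'
After 8 (b): row=1 col=0 char='r'
After 9 (^): row=1 col=0 char='r'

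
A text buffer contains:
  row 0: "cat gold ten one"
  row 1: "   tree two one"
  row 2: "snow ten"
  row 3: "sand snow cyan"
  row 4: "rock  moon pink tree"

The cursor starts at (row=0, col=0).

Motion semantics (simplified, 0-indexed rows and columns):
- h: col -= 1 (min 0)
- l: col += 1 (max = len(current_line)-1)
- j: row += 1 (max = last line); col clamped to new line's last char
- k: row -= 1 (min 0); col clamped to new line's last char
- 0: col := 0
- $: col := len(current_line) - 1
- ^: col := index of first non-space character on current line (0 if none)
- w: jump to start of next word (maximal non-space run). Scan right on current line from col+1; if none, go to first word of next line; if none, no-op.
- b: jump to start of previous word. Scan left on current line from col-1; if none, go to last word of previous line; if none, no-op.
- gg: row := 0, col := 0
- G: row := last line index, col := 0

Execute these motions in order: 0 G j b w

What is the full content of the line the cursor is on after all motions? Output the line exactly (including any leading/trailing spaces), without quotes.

After 1 (0): row=0 col=0 char='c'
After 2 (G): row=4 col=0 char='r'
After 3 (j): row=4 col=0 char='r'
After 4 (b): row=3 col=10 char='c'
After 5 (w): row=4 col=0 char='r'

Answer: rock  moon pink tree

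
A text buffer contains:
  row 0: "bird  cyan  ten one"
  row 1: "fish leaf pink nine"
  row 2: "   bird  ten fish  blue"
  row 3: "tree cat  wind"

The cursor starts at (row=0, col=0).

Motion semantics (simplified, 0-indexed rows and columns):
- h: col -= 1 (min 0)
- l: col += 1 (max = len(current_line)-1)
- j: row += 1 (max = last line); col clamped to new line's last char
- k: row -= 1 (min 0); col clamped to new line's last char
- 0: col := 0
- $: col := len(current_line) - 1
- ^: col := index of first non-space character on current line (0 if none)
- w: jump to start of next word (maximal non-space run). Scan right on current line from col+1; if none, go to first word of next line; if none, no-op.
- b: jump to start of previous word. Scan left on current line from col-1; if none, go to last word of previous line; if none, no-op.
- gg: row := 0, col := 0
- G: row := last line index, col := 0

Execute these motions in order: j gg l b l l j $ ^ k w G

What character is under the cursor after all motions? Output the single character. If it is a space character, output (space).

Answer: t

Derivation:
After 1 (j): row=1 col=0 char='f'
After 2 (gg): row=0 col=0 char='b'
After 3 (l): row=0 col=1 char='i'
After 4 (b): row=0 col=0 char='b'
After 5 (l): row=0 col=1 char='i'
After 6 (l): row=0 col=2 char='r'
After 7 (j): row=1 col=2 char='s'
After 8 ($): row=1 col=18 char='e'
After 9 (^): row=1 col=0 char='f'
After 10 (k): row=0 col=0 char='b'
After 11 (w): row=0 col=6 char='c'
After 12 (G): row=3 col=0 char='t'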